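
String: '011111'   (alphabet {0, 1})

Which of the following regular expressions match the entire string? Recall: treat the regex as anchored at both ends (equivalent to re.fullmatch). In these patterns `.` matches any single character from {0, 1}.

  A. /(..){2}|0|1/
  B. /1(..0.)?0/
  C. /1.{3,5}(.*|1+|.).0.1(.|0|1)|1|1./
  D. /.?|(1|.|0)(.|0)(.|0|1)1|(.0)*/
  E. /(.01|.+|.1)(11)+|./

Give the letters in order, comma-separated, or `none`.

A → no match
B → no match — must start with '1'
C → no match — must start with '1'
D → no match
E → match

E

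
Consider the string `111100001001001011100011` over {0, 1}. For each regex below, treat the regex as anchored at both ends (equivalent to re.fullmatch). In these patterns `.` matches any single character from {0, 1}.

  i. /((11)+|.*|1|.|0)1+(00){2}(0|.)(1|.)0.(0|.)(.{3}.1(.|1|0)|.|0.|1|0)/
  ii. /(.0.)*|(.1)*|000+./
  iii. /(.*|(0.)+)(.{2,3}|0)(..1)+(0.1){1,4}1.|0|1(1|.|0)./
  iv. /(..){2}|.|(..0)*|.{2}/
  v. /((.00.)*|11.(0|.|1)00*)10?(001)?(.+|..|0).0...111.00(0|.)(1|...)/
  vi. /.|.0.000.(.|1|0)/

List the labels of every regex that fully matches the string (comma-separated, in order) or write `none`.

i → no match
ii → no match
iii → no match
iv → no match
v → match
vi → no match

v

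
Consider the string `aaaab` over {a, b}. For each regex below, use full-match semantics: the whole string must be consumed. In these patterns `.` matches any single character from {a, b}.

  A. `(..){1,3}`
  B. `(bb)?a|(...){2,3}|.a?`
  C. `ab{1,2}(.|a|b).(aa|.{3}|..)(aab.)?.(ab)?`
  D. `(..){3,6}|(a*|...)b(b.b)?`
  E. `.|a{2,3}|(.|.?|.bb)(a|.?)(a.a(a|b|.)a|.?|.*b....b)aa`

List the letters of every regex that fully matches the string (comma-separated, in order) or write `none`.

D

A → no match
B → no match
C → no match — must start with `ab`
D → match
E → no match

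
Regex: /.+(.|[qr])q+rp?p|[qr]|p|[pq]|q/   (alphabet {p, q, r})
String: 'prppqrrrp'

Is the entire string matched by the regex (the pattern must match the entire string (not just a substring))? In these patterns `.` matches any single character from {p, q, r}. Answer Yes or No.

No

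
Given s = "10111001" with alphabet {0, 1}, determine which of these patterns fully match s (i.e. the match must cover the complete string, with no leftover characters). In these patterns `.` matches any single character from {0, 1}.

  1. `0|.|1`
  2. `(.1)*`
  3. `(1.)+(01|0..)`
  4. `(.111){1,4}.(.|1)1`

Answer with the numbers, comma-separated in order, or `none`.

3

1 → no match
2 → no match
3 → match
4 → no match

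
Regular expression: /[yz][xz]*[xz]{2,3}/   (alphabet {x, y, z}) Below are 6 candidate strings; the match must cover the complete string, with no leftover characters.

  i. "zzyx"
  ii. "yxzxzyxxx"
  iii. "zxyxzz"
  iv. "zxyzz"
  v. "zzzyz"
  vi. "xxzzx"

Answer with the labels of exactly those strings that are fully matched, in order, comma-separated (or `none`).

i. "zzyx" → no match
ii. "yxzxzyxxx" → no match
iii. "zxyxzz" → no match
iv. "zxyzz" → no match
v. "zzzyz" → no match
vi. "xxzzx" → no match

none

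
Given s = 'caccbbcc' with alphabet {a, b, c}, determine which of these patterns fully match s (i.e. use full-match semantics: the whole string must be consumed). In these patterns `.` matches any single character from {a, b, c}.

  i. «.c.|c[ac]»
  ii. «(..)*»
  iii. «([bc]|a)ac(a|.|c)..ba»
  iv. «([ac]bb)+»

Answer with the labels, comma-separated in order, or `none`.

i → no match
ii → match
iii → no match — must end with 'ba'
iv → no match — must end with 'bb'

ii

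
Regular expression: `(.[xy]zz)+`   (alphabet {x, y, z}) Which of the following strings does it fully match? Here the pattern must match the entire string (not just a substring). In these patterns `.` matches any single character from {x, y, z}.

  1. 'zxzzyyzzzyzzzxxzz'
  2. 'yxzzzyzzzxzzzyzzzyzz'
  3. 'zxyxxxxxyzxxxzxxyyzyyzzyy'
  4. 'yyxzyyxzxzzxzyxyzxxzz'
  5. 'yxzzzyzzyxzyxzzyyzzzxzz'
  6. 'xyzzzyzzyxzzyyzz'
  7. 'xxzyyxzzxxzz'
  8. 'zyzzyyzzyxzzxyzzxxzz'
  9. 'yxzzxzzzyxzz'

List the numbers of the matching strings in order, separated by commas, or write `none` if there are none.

2, 6, 8

1 → no match
2 → match
3 → no match — must end with 'zz'
4 → no match
5 → no match
6 → match
7 → no match
8 → match
9 → no match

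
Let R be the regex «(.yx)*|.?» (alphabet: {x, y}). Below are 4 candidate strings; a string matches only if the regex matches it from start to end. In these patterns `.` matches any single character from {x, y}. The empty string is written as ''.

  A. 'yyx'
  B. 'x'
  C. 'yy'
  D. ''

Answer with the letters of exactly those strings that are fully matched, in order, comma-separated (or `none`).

A, B, D

A → match
B → match
C → no match
D → match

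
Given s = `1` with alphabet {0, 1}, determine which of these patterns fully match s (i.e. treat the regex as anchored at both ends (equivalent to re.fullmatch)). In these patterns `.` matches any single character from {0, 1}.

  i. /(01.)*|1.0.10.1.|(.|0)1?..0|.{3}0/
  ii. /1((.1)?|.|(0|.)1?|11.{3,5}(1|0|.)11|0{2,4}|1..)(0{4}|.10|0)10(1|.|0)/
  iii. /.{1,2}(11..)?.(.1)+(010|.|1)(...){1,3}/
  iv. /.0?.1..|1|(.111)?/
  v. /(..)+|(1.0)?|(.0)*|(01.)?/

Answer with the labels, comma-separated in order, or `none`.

i → no match
ii → no match
iii → no match
iv → match
v → no match

iv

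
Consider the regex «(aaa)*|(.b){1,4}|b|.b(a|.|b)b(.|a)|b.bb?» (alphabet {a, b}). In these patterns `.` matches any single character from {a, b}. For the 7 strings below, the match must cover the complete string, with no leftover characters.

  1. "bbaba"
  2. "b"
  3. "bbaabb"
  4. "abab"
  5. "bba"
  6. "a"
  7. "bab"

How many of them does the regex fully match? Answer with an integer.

4

1 → match
2 → match
3 → no match
4 → match
5 → no match
6 → no match
7 → match
Total matched: 4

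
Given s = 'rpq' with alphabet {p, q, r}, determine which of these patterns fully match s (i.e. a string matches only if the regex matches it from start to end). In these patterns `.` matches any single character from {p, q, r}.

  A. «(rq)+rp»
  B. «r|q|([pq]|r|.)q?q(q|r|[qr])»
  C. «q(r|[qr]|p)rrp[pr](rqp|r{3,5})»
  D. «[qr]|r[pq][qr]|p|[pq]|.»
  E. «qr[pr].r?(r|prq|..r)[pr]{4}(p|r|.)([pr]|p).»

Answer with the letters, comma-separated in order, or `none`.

A → no match — must start with 'rq'
B → no match
C → no match — must start with 'q'
D → match
E → no match — must start with 'qr'

D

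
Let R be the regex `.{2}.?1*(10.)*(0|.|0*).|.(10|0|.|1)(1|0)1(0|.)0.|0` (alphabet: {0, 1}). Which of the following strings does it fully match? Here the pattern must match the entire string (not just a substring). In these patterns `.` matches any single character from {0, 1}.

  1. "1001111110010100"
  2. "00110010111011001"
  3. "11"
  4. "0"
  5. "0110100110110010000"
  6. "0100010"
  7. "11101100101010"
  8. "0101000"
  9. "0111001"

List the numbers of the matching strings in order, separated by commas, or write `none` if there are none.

1 → match
2 → no match
3 → no match
4 → match
5 → no match
6 → no match
7 → no match
8 → match
9 → match

1, 4, 8, 9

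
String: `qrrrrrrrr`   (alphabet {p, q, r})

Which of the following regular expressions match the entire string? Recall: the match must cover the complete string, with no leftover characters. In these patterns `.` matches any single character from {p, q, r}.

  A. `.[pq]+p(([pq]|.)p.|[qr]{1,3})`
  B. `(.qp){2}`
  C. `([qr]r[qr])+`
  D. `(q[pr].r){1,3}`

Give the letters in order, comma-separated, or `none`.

A → no match
B → no match — must end with `qp`
C → match
D → no match

C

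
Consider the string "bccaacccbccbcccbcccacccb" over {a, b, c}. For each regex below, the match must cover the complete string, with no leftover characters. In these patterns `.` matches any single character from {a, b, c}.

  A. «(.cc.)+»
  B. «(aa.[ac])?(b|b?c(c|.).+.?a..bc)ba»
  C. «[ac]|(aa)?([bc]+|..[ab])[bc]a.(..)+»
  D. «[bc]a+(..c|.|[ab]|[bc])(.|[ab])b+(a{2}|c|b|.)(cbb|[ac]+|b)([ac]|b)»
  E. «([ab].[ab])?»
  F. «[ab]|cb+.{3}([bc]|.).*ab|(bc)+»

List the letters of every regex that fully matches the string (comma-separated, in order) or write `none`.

A

A → match
B → no match — must end with "ba"
C → no match
D → no match
E → no match
F → no match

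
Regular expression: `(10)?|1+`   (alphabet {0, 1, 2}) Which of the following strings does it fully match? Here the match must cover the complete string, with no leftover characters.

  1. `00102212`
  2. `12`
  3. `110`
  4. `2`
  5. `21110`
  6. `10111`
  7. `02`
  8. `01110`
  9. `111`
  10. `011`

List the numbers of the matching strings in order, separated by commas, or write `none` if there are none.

9

1 → no match
2 → no match
3 → no match
4 → no match
5 → no match
6 → no match
7 → no match
8 → no match
9 → match
10 → no match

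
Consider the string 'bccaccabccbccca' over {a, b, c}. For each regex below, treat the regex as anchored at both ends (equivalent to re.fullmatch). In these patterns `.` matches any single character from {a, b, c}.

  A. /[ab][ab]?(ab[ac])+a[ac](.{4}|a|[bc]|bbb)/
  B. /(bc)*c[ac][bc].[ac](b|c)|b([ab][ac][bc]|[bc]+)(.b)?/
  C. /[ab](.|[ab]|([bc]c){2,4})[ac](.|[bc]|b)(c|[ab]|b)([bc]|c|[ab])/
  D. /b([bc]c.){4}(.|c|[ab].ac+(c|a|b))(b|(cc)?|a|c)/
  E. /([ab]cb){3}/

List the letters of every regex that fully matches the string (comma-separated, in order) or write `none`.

D

A → no match
B → no match
C → no match
D → match
E → no match — must end with 'cb'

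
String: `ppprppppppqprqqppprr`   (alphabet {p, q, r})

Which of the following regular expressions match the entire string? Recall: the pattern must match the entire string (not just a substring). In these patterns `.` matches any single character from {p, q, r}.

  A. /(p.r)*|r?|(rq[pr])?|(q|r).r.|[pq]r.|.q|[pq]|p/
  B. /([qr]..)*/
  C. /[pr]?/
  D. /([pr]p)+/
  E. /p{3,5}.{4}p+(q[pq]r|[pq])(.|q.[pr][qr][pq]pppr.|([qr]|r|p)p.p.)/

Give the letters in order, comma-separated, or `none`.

E

A → no match
B → no match
C → no match
D → no match — must end with `p`
E → match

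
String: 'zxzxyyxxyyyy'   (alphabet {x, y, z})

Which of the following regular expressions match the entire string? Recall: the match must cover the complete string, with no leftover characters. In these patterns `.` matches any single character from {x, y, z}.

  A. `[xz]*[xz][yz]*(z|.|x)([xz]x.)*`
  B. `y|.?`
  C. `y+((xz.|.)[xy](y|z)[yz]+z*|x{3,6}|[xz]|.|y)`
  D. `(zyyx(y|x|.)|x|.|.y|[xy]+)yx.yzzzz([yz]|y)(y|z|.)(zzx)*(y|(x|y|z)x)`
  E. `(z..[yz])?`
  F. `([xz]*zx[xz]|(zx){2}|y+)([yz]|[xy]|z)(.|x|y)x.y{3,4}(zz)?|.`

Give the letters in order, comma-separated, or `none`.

A → no match
B → no match
C → no match — must start with 'y'
D → no match
E → no match
F → match

F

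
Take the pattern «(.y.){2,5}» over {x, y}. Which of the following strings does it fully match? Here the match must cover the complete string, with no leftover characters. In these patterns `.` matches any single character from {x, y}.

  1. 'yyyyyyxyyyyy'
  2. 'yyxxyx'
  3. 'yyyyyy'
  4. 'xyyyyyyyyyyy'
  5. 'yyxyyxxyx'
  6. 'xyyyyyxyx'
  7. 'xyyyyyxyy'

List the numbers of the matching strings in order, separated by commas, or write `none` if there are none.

1 → match
2 → match
3 → match
4 → match
5 → match
6 → match
7 → match

1, 2, 3, 4, 5, 6, 7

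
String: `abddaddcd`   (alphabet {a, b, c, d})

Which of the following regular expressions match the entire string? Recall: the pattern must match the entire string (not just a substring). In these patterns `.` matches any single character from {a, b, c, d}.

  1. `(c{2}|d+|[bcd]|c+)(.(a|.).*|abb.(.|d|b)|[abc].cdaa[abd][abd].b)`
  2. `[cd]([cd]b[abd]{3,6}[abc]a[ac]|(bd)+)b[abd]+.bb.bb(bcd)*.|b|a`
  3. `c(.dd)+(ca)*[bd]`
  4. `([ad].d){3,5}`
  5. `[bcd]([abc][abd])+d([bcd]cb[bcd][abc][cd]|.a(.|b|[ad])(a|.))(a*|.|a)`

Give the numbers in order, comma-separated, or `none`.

1 → no match
2 → no match
3 → no match — must start with `c`
4 → match
5 → no match

4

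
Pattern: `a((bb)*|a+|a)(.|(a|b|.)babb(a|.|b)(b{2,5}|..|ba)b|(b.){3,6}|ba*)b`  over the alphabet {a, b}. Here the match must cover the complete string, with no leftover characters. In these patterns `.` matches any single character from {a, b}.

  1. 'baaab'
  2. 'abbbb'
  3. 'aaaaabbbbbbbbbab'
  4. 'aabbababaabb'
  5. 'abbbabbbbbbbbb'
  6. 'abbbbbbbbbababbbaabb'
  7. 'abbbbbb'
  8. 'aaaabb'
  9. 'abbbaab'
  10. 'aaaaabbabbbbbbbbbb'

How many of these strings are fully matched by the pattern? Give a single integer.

1 → no match — must start with 'a'
2 → match
3 → match
4 → no match
5 → match
6 → no match
7 → match
8 → match
9 → match
10 → match
Total matched: 7

7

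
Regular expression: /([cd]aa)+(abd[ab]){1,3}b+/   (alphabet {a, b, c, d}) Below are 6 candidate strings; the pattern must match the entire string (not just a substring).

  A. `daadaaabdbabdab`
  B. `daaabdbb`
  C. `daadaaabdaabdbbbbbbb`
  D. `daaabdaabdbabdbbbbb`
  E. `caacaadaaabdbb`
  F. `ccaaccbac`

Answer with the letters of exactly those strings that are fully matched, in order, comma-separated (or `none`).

A → match
B → match
C → match
D → match
E → match
F → no match — must end with `b`

A, B, C, D, E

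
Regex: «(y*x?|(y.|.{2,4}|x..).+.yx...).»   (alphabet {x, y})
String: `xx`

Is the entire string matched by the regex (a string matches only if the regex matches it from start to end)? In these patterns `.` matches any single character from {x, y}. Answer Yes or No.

Yes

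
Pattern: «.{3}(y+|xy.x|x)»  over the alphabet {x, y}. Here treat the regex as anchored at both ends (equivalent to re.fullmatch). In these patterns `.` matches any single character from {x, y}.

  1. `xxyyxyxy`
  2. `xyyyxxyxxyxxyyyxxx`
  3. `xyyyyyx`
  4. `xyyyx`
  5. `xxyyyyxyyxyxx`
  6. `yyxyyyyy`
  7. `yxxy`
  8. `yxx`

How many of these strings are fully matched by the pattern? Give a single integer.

1 → no match
2 → no match
3 → no match
4 → no match
5 → no match
6 → match
7 → match
8 → no match
Total matched: 2

2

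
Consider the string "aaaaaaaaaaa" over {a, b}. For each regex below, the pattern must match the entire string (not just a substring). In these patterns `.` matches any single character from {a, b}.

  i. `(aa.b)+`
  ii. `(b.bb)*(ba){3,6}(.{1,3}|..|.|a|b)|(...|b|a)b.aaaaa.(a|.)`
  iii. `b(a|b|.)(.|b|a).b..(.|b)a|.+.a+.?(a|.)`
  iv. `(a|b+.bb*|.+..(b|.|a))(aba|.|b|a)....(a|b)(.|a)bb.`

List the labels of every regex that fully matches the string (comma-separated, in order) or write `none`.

i → no match — must end with "b"
ii → no match
iii → match
iv → no match

iii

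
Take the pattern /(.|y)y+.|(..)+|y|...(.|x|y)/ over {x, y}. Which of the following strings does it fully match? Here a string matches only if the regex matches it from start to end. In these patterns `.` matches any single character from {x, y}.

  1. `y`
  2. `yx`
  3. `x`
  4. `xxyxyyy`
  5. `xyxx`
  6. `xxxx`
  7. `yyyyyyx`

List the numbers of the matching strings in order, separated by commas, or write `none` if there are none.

1. `y` → match
2. `yx` → match
3. `x` → no match
4. `xxyxyyy` → no match
5. `xyxx` → match
6. `xxxx` → match
7. `yyyyyyx` → match

1, 2, 5, 6, 7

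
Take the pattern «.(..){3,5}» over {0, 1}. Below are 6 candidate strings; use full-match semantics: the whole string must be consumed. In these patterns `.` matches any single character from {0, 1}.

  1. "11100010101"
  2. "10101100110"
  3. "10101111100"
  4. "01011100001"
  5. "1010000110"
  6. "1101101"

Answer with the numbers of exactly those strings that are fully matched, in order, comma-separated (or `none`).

1, 2, 3, 4, 6

1 → match
2 → match
3 → match
4 → match
5 → no match
6 → match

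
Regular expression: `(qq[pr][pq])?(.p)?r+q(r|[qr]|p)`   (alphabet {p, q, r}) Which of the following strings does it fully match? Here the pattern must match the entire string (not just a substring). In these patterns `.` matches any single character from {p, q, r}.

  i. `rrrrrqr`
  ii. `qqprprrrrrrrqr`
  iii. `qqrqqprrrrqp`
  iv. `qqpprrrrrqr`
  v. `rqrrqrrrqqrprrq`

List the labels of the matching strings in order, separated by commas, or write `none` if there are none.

i → match
ii → no match
iii → match
iv → match
v → no match

i, iii, iv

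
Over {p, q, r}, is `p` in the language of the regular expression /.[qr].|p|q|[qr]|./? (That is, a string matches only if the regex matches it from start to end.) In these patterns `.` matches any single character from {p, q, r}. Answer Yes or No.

Yes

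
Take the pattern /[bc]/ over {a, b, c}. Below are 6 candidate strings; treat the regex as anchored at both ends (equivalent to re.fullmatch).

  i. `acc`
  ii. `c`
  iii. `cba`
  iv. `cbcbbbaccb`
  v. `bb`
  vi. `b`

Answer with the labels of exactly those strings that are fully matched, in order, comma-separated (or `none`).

ii, vi

i → no match
ii → match
iii → no match
iv → no match
v → no match
vi → match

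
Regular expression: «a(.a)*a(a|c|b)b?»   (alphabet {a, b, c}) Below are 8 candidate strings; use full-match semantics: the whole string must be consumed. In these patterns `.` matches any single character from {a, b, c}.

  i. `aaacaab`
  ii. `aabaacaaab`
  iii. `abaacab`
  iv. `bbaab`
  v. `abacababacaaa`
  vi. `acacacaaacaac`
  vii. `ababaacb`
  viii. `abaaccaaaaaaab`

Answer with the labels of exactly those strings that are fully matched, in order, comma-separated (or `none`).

i. `aaacaab` → match
ii. `aabaacaaab` → no match
iii. `abaacab` → no match
iv. `bbaab` → no match — must start with `a`
v → match
vi → match
vii. `ababaacb` → match
viii → no match

i, v, vi, vii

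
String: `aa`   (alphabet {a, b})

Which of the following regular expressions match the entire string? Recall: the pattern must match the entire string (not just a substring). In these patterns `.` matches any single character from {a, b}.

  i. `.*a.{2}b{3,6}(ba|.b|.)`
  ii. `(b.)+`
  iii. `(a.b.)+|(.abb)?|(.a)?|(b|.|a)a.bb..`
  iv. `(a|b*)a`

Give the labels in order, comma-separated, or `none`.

i → no match
ii → no match — must start with `b`
iii → match
iv → match

iii, iv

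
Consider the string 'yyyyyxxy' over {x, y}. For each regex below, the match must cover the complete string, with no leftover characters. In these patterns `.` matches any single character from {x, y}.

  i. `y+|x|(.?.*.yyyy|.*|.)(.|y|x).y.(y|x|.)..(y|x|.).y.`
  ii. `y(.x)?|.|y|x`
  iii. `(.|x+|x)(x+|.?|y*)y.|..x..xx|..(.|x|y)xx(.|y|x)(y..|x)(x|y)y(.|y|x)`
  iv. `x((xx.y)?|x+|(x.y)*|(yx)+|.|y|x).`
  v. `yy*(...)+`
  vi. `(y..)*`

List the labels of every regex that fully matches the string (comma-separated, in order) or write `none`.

i → no match
ii → no match
iii → no match
iv → no match — must start with 'x'
v → match
vi → no match

v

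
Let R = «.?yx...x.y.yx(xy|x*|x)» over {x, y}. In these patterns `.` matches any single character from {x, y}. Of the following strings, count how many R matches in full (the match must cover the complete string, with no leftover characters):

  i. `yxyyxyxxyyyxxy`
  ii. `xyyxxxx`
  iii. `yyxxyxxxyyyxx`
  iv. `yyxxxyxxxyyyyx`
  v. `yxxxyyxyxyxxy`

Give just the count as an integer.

1

i → no match
ii → no match
iii → match
iv → no match
v → no match
Total matched: 1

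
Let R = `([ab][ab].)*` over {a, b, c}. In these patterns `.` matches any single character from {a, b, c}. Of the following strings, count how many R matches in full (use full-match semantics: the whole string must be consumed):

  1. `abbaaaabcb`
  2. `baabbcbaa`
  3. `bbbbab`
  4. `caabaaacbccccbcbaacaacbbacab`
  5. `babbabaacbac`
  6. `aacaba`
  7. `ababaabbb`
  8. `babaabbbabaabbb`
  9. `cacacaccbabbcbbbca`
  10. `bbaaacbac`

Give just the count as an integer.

7

1. `abbaaaabcb` → no match
2. `baabbcbaa` → match
3. `bbbbab` → match
4 → no match
5. `babbabaacbac` → match
6. `aacaba` → match
7. `ababaabbb` → match
8 → match
9 → no match
10. `bbaaacbac` → match
Total matched: 7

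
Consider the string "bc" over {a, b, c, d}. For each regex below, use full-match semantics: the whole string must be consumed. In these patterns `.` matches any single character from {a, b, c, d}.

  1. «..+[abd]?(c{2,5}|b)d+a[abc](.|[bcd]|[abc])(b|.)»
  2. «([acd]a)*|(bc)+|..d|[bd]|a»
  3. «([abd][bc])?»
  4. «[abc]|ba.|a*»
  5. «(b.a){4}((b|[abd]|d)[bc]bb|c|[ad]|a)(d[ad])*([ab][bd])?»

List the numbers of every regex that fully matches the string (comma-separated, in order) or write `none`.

1 → no match
2 → match
3 → match
4 → no match
5 → no match

2, 3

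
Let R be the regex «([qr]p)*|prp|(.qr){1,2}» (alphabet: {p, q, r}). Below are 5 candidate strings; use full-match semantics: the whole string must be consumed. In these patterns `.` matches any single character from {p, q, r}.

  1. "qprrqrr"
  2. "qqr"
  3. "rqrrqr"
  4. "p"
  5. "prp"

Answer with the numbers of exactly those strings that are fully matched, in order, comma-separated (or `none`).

2, 3, 5

1 → no match
2 → match
3 → match
4 → no match
5 → match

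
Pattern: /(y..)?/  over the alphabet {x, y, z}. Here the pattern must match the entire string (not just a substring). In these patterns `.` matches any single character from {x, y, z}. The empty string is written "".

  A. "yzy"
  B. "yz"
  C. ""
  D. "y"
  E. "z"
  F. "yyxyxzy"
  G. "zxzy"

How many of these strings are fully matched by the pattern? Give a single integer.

A → match
B → no match
C → match
D → no match
E → no match
F → no match
G → no match
Total matched: 2

2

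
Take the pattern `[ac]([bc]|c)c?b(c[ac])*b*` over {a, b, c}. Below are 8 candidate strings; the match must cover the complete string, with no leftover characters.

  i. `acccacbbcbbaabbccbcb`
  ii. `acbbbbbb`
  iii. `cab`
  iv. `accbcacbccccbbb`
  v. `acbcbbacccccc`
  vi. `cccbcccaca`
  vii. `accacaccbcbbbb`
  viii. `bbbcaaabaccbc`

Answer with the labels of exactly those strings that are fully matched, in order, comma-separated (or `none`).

ii, vi

i → no match
ii → match
iii → no match
iv → no match
v → no match
vi → match
vii → no match
viii → no match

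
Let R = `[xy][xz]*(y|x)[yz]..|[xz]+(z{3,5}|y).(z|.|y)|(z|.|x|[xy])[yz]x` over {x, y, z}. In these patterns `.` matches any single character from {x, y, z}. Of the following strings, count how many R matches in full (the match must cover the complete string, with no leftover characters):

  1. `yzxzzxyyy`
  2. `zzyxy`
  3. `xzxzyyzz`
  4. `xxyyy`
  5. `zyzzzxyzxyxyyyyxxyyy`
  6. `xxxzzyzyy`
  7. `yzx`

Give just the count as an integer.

1 → match
2 → match
3 → match
4 → match
5 → no match
6 → match
7 → match
Total matched: 6

6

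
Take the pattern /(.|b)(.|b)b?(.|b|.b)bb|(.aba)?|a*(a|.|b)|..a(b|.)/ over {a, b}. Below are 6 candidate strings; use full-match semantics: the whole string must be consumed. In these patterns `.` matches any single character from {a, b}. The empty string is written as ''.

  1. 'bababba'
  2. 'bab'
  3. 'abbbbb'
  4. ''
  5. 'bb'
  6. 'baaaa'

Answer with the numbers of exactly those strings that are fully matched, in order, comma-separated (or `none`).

1 → no match
2 → no match
3 → match
4 → match
5 → no match
6 → no match

3, 4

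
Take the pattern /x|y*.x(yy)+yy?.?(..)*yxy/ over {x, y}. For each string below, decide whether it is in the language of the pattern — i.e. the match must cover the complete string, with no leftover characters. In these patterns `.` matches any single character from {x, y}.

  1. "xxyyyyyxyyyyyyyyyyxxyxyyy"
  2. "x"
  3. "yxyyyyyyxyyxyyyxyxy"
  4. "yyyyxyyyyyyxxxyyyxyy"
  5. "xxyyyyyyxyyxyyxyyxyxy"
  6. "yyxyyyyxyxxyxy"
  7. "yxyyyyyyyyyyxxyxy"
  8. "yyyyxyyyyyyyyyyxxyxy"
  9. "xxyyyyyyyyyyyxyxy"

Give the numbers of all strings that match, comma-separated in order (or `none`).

2, 3, 5, 6, 7, 8, 9

1 → no match
2. "x" → match
3 → match
4 → no match
5 → match
6 → match
7 → match
8 → match
9 → match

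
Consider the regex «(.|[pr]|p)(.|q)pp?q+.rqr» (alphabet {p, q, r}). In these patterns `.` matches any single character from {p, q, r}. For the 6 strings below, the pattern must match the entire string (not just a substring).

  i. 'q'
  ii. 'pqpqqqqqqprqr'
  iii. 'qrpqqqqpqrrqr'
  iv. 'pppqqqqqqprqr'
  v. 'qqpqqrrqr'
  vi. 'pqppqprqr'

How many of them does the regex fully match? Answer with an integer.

i → no match — must end with 'rqr'
ii → match
iii → no match
iv → match
v → match
vi → match
Total matched: 4

4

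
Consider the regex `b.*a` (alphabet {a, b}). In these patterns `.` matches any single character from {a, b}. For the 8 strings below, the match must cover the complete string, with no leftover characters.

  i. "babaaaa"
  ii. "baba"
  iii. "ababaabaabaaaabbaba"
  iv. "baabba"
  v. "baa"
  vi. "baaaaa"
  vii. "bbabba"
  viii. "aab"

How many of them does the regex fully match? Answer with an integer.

6

i → match
ii → match
iii → no match — must start with "b"
iv → match
v → match
vi → match
vii → match
viii → no match — must start with "b"
Total matched: 6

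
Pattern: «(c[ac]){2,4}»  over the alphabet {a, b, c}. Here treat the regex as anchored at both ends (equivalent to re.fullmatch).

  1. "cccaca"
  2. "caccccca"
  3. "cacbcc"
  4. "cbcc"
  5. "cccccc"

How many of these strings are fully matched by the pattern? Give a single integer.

3

1 → match
2 → match
3 → no match
4 → no match
5 → match
Total matched: 3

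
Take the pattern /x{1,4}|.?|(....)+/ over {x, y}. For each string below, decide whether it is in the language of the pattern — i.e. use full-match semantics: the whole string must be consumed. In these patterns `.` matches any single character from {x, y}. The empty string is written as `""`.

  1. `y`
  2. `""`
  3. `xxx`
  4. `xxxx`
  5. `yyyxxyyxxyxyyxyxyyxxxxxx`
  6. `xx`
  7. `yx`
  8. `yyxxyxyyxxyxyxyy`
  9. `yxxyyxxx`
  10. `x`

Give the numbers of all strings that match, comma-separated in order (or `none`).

1, 2, 3, 4, 5, 6, 8, 9, 10

1 → match
2 → match
3 → match
4 → match
5 → match
6 → match
7 → no match
8 → match
9 → match
10 → match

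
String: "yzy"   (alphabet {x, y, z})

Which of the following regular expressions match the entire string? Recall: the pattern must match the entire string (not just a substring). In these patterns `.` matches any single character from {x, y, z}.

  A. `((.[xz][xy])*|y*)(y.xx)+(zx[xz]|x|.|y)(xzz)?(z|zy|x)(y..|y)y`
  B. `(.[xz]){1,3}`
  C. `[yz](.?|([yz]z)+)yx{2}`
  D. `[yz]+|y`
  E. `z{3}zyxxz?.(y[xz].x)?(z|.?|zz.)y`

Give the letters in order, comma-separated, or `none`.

D

A → no match
B → no match
C → no match — must end with "x"
D → match
E → no match — must start with "z"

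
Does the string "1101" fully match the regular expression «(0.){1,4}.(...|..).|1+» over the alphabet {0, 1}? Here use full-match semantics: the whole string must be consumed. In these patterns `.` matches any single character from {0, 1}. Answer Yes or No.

No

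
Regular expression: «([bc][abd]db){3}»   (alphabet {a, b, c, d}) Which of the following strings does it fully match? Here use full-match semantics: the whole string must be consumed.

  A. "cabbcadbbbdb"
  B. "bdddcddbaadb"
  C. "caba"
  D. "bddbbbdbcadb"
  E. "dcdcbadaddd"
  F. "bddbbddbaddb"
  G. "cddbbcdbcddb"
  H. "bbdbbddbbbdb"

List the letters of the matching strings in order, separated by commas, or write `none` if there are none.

A → no match
B → no match
C → no match — must end with "db"
D → match
E → no match — must end with "db"
F → no match
G → no match
H → match

D, H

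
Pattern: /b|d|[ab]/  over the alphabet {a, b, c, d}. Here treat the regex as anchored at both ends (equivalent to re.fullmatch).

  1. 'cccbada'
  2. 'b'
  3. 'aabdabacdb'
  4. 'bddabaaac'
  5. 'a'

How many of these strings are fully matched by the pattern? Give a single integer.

2

1. 'cccbada' → no match
2. 'b' → match
3. 'aabdabacdb' → no match
4. 'bddabaaac' → no match
5. 'a' → match
Total matched: 2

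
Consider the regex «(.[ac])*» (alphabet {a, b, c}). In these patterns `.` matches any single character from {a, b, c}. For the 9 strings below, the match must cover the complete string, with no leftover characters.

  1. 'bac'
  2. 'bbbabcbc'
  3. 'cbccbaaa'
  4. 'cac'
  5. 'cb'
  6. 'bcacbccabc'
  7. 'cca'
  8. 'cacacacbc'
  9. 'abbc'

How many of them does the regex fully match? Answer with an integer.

1

1. 'bac' → no match
2. 'bbbabcbc' → no match
3. 'cbccbaaa' → no match
4. 'cac' → no match
5. 'cb' → no match
6. 'bcacbccabc' → match
7. 'cca' → no match
8. 'cacacacbc' → no match
9. 'abbc' → no match
Total matched: 1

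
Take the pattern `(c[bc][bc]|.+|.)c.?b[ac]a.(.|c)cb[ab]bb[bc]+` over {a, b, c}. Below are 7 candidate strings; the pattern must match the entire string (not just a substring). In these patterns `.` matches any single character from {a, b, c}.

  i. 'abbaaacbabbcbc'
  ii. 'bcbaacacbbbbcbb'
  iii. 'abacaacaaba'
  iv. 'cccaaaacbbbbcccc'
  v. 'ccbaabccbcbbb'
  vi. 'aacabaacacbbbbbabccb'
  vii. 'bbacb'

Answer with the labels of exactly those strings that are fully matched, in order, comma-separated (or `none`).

i → no match
ii → match
iii → no match
iv → no match
v → no match
vi → no match
vii → no match

ii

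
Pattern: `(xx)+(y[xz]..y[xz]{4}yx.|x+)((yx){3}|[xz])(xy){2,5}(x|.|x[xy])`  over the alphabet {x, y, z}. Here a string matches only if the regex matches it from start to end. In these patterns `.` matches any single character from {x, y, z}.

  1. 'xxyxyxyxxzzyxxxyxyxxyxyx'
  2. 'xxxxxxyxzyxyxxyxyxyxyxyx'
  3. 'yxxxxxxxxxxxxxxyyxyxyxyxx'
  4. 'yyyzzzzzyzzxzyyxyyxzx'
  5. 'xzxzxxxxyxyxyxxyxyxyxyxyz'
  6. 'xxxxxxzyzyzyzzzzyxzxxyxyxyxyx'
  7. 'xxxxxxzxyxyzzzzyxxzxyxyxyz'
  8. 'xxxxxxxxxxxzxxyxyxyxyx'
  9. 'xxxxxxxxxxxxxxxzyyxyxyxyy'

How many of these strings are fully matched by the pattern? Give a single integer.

1 → no match
2 → no match
3 → no match — must start with 'xx'
4 → no match — must start with 'xx'
5 → no match — must start with 'xx'
6 → no match
7 → no match
8 → no match
9 → no match
Total matched: 0

0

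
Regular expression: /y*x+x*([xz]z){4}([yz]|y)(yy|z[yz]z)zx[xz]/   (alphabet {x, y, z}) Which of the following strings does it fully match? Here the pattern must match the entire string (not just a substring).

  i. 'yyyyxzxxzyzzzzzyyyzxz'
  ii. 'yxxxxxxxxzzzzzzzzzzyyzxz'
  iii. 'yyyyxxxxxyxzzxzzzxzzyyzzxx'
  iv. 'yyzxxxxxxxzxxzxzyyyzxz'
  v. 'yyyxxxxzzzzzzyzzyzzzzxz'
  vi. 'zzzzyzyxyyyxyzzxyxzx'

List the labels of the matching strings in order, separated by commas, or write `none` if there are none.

none

i → no match
ii → no match
iii → no match
iv → no match
v → no match
vi → no match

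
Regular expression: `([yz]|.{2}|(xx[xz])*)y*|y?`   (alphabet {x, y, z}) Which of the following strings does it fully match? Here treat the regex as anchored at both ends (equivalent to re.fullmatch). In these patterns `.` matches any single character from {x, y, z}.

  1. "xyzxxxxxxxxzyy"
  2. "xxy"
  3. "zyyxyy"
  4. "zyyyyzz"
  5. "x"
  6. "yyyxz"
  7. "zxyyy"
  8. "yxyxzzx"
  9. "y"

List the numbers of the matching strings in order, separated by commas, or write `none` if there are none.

2, 7, 9

1 → no match
2 → match
3 → no match
4 → no match
5 → no match
6 → no match
7 → match
8 → no match
9 → match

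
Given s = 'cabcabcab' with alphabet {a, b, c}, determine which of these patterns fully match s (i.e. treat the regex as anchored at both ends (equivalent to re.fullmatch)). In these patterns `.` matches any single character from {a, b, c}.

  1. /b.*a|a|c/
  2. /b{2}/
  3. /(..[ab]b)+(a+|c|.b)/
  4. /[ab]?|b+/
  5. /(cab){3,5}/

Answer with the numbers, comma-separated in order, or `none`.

5

1 → no match
2 → no match — must start with 'b'
3 → no match
4 → no match
5 → match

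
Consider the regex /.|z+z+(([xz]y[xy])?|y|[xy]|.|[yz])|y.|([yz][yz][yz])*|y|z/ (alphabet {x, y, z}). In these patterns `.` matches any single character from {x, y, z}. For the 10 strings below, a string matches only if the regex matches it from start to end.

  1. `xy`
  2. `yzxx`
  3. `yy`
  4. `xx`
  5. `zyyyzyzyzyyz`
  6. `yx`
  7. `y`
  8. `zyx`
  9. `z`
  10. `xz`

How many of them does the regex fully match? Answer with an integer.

5

1 → no match
2 → no match
3 → match
4 → no match
5 → match
6 → match
7 → match
8 → no match
9 → match
10 → no match
Total matched: 5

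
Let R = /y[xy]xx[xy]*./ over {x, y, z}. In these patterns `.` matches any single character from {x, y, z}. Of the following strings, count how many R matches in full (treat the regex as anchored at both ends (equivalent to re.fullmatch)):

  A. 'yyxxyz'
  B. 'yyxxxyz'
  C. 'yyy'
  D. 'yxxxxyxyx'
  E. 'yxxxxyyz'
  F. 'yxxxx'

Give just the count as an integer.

A → match
B → match
C → no match
D → match
E → match
F → match
Total matched: 5

5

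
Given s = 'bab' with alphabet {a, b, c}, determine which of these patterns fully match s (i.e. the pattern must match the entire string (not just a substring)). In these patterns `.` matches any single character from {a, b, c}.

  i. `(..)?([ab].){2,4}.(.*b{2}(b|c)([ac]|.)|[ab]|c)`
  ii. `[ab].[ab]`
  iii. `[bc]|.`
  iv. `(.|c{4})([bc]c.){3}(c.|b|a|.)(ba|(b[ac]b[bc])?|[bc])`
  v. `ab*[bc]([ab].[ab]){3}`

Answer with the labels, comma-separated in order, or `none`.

i → no match
ii → match
iii → no match
iv → no match
v → no match — must start with 'a'

ii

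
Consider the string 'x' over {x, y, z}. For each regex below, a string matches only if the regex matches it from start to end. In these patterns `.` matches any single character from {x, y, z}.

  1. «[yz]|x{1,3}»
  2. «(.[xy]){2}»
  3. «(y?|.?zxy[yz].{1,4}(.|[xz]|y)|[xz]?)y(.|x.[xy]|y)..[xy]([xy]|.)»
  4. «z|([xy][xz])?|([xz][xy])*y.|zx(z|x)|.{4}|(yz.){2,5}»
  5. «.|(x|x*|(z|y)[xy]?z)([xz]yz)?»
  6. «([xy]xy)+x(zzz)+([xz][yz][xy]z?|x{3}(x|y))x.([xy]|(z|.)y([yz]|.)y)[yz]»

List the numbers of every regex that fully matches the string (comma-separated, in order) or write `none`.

1 → match
2 → no match
3 → no match
4 → no match
5 → match
6 → no match

1, 5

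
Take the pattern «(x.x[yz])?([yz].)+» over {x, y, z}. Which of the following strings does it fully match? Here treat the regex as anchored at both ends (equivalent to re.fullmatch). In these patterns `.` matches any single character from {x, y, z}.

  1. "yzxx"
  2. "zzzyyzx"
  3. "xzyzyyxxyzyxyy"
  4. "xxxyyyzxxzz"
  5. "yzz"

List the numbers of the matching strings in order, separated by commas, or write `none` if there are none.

none

1 → no match
2 → no match
3 → no match
4 → no match
5 → no match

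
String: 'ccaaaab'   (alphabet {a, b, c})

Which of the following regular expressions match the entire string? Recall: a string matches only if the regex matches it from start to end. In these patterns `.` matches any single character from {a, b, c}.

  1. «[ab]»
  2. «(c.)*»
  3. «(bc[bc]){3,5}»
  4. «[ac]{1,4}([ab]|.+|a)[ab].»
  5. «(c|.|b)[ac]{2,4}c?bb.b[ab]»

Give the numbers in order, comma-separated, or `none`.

4

1 → no match
2 → no match
3 → no match — must start with 'bc'
4 → match
5 → no match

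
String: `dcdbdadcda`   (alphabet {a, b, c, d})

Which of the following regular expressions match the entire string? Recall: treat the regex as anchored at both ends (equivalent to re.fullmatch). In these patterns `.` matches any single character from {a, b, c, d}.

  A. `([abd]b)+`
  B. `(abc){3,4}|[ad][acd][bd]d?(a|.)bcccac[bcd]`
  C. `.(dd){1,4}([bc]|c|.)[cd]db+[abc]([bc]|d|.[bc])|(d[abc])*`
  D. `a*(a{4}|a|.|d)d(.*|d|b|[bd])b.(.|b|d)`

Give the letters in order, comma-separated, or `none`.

C

A → no match — must end with `b`
B → no match
C → match
D → no match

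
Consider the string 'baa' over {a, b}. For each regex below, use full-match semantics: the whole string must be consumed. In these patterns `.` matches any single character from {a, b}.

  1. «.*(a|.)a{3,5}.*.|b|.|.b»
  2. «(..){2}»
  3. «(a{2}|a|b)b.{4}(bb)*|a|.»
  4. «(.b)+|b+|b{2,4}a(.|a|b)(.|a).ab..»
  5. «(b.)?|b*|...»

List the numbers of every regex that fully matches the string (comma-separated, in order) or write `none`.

1 → no match
2 → no match
3 → no match
4 → no match
5 → match

5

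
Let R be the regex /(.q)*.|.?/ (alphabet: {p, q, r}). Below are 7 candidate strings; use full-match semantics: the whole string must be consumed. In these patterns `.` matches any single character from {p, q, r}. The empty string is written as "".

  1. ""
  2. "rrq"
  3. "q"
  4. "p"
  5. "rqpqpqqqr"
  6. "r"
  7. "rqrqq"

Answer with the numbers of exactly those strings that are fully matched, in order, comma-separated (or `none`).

1, 3, 4, 5, 6, 7

1 → match
2 → no match
3 → match
4 → match
5 → match
6 → match
7 → match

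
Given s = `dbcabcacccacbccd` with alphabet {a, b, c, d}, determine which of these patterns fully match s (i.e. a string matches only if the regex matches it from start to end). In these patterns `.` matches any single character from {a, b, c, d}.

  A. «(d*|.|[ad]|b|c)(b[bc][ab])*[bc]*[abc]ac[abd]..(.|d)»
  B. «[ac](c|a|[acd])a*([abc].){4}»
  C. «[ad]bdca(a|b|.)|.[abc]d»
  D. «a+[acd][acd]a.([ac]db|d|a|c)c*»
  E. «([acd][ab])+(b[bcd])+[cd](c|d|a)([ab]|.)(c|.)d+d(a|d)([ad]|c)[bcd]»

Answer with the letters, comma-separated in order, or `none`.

A

A → match
B → no match
C → no match
D → no match — must start with `a`
E → no match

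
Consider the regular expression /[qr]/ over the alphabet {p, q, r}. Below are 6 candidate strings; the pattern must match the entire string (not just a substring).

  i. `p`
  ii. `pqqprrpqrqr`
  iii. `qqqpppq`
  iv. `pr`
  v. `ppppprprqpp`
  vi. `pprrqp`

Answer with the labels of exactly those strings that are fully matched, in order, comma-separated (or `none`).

none

i → no match
ii → no match
iii → no match
iv → no match
v → no match
vi → no match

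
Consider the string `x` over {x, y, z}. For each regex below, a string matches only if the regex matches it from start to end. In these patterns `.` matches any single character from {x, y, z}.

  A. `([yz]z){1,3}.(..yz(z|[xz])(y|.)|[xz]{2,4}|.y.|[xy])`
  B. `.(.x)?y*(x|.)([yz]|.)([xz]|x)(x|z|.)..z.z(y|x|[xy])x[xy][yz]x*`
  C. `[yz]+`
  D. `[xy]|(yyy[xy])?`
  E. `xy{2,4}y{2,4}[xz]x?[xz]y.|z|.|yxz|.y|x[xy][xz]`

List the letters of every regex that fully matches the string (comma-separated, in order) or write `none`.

A → no match
B → no match
C → no match
D → match
E → match

D, E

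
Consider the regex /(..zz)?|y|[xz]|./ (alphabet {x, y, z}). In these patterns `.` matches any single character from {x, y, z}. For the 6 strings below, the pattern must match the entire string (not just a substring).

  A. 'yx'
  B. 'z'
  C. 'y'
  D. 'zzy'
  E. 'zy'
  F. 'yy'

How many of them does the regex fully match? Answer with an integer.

A → no match
B → match
C → match
D → no match
E → no match
F → no match
Total matched: 2

2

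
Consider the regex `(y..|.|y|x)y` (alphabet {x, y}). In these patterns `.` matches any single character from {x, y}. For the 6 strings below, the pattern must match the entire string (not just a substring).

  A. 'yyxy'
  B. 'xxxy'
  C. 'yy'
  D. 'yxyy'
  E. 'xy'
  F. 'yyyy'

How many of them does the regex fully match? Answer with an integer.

A → match
B → no match
C → match
D → match
E → match
F → match
Total matched: 5

5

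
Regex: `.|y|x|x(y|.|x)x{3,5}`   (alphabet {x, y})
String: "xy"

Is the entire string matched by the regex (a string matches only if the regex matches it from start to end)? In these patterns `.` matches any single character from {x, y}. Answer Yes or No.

No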